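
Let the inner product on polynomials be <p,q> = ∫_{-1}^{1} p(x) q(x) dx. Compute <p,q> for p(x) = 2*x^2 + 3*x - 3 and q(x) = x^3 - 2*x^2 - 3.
<p,q> = 88/5

Expand the product: p(x)·q(x) = 2*x^5 - x^4 - 9*x^3 - 9*x + 9.
∫_{-1}^{1} of each monomial x^k gives [2/(k+1) if k even, 0 if k odd]. Integrating term-by-term (or equivalently evaluating the antiderivative F(x) = x^6/3 - x^5/5 - 9*x^4/4 - 9*x^2/2 + 9*x at the endpoints):
  F(1) − F(−1) = 143/60 − (-913/60) = 88/5.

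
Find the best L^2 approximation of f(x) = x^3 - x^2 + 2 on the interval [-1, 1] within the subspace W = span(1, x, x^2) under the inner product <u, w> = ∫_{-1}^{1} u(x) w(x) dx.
g(x) = -x^2 + 3*x/5 + 2

The best approximation g ∈ W is the orthogonal projection of f onto W. Writing g = a_0 + a_1 x + a_2 x^2, the coefficients solve the normal equations G · a = b where
  G_{ij} = <φ_i, φ_j> and b_i = <f, φ_i>, with φ_0 = 1, φ_1 = x, φ_2 = x^2.
G =
  [2, 0, 2/3]
  [0, 2/3, 0]
  [2/3, 0, 2/5],
b = (10/3, 2/5, 14/15).
Solving gives a_0 = 2, a_1 = 3/5, a_2 = -1, so
  g(x) = -x^2 + 3*x/5 + 2.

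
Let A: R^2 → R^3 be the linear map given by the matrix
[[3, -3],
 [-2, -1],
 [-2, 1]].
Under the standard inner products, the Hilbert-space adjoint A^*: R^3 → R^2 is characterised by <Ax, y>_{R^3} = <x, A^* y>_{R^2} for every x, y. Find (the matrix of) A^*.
A^* = A^T =
[[3, -2, -2],
 [-3, -1, 1]]

For real matrices with standard dot products, the defining identity <Ax, y> = <x, A^* y> gives (Ax)^T y = x^T (A^*) y, i.e. x^T A^T y = x^T (A^*) y. Since this holds for all x, y, we must have A^* = A^T. Therefore
A^* =
[[3, -2, -2],
 [-3, -1, 1]].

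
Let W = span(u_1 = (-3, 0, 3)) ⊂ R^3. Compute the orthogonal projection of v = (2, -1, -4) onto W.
proj_W(v) = (3, 0, -3)

Set up U = [u_1 | ... | u_1] ∈ R^(3×1). The projector onto W = col(U) is P = U (U^T U)^(-1) U^T.
Compute U^T U =
  [18],
and U^T v = (-18).
Solve U^T U · c = U^T v for the coefficients: c = (-1). The projection is proj_W(v) = U c.
Check: (v - proj_W(v)) · u_1 = 0  (should be 0).
Result: proj_W(v) = (3, 0, -3).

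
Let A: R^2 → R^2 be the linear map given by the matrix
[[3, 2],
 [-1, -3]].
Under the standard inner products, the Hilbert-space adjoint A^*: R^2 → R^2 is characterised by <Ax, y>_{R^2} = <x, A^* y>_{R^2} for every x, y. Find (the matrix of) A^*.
A^* = A^T =
[[3, -1],
 [2, -3]]

For real matrices with standard dot products, the defining identity <Ax, y> = <x, A^* y> gives (Ax)^T y = x^T (A^*) y, i.e. x^T A^T y = x^T (A^*) y. Since this holds for all x, y, we must have A^* = A^T. Therefore
A^* =
[[3, -1],
 [2, -3]].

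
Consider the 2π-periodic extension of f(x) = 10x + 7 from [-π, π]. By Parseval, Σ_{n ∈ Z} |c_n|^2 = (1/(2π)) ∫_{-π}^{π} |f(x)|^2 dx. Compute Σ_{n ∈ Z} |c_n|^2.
Σ |c_n|^2 = 100π^2/3 + 49

Expand and integrate term by term over [-π, π]:
  ∫ (10x)^2 dx = 100·(2π^3/3); ∫ 2·10·(7)·x dx = 0 (odd integrand); ∫ 7^2 dx = 49·2π.
So (1/(2π)) ∫_{-π}^{π} (10x + 7)^2 dx = 100π^2/3 + 49 = 100π^2/3 + 49.
Parseval ⇒ Σ |c_n|^2 = 100π^2/3 + 49.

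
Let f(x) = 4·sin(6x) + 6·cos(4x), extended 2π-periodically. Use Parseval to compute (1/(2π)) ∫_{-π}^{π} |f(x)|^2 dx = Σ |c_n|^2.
Σ |c_n|^2 = 26

Expand |f|^2 and use orthogonality of {sin(nx), cos(mx)} on [-π, π]:
  ∫_{-π}^{π} sin(nx)^2 dx = π, ∫ cos(mx)^2 dx = π, and cross terms integrate to 0.
So ∫_{-π}^{π} f(x)^2 dx = 4^2 · π + 6^2 · π = (16 + 36)π.
Divide by 2π: (16 + 36)/2 = 26.
By Parseval, this equals Σ |c_n|^2.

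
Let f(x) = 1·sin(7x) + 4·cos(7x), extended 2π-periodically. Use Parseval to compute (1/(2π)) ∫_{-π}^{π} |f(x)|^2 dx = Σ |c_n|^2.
Σ |c_n|^2 = 17/2

Expand |f|^2 and use orthogonality of {sin(nx), cos(mx)} on [-π, π]:
  ∫_{-π}^{π} sin(nx)^2 dx = π, ∫ cos(mx)^2 dx = π, and cross terms integrate to 0.
So ∫_{-π}^{π} f(x)^2 dx = 1^2 · π + 4^2 · π = (1 + 16)π.
Divide by 2π: (1 + 16)/2 = 17/2.
By Parseval, this equals Σ |c_n|^2.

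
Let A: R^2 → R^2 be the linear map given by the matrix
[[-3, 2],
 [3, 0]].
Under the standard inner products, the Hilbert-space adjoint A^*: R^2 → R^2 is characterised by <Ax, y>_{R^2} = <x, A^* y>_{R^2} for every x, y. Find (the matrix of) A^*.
A^* = A^T =
[[-3, 3],
 [2, 0]]

For real matrices with standard dot products, the defining identity <Ax, y> = <x, A^* y> gives (Ax)^T y = x^T (A^*) y, i.e. x^T A^T y = x^T (A^*) y. Since this holds for all x, y, we must have A^* = A^T. Therefore
A^* =
[[-3, 3],
 [2, 0]].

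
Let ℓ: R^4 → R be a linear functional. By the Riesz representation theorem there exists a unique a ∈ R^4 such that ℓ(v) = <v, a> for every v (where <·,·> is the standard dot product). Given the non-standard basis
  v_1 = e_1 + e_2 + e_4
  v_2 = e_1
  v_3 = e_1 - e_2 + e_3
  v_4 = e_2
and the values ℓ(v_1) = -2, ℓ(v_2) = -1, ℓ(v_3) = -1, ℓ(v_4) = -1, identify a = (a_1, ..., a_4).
a = (-1, -1, -1, 0)

Write a = (a_1, ..., a_4) in the standard basis. For each basis vector v_i, ℓ(v_i) = <v_i, a> is a linear equation in the a_j's. Collect the n equations into a matrix system V a = ℓ, where row i of V is v_i (expressed in the standard basis). Since V is invertible (lower-triangular with 1s on the diagonal, up to permutation), solve by back-substitution:
  V =
[[1, 1, 0, 1],
 [1, 0, 0, 0],
 [1, -1, 1, 0],
 [0, 1, 0, 0]]
  V a = (-2, -1, -1, -1)
Solving gives a = (-1, -1, -1, 0).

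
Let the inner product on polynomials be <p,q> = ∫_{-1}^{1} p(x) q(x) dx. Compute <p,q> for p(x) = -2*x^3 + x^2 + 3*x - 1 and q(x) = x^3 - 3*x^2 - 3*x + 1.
<p,q> = -368/105

Expand the product: p(x)·q(x) = -2*x^6 + 7*x^5 + 6*x^4 - 15*x^3 - 5*x^2 + 6*x - 1.
∫_{-1}^{1} of each monomial x^k gives [2/(k+1) if k even, 0 if k odd]. Integrating term-by-term (or equivalently evaluating the antiderivative F(x) = -2*x^7/7 + 7*x^6/6 + 6*x^5/5 - 15*x^4/4 - 5*x^3/3 + 3*x^2 - x at the endpoints):
  F(1) − F(−1) = -187/140 − (911/420) = -368/105.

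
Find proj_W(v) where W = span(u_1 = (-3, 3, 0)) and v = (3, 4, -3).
proj_W(v) = (-1/2, 1/2, 0)

Set up U = [u_1 | ... | u_1] ∈ R^(3×1). The projector onto W = col(U) is P = U (U^T U)^(-1) U^T.
Compute U^T U =
  [18],
and U^T v = (3).
Solve U^T U · c = U^T v for the coefficients: c = (1/6). The projection is proj_W(v) = U c.
Check: (v - proj_W(v)) · u_1 = 0  (should be 0).
Result: proj_W(v) = (-1/2, 1/2, 0).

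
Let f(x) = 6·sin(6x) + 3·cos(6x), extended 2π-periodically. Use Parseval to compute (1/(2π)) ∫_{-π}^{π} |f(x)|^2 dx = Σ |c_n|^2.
Σ |c_n|^2 = 45/2

Expand |f|^2 and use orthogonality of {sin(nx), cos(mx)} on [-π, π]:
  ∫_{-π}^{π} sin(nx)^2 dx = π, ∫ cos(mx)^2 dx = π, and cross terms integrate to 0.
So ∫_{-π}^{π} f(x)^2 dx = 6^2 · π + 3^2 · π = (36 + 9)π.
Divide by 2π: (36 + 9)/2 = 45/2.
By Parseval, this equals Σ |c_n|^2.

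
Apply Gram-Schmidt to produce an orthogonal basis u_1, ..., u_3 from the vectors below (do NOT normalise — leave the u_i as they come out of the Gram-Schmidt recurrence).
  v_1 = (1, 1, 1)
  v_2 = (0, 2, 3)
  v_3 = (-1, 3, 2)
Orthogonal basis:
  u_1 = (1, 1, 1)
  u_2 = (-5/3, 1/3, 4/3)
  u_3 = (-3/7, 9/7, -6/7)

Apply the Gram-Schmidt recurrence
  u_1 = v_1
  u_i = v_i − Σ_{j<i} ((v_i · u_j) / (u_j · u_j)) · u_j.

Step by step this gives:
  u_1 = (1, 1, 1)
  u_2 = (-5/3, 1/3, 4/3)
  u_3 = (-3/7, 9/7, -6/7)

Orthogonality check:
  u_2 · u_1 = 0 (should be 0)
  u_3 · u_1 = 0 (should be 0)
  u_3 · u_2 = 0 (should be 0)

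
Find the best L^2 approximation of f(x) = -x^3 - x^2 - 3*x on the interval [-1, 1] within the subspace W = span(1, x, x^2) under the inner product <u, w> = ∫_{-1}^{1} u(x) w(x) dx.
g(x) = -x^2 - 18*x/5

The best approximation g ∈ W is the orthogonal projection of f onto W. Writing g = a_0 + a_1 x + a_2 x^2, the coefficients solve the normal equations G · a = b where
  G_{ij} = <φ_i, φ_j> and b_i = <f, φ_i>, with φ_0 = 1, φ_1 = x, φ_2 = x^2.
G =
  [2, 0, 2/3]
  [0, 2/3, 0]
  [2/3, 0, 2/5],
b = (-2/3, -12/5, -2/5).
Solving gives a_0 = 0, a_1 = -18/5, a_2 = -1, so
  g(x) = -x^2 - 18*x/5.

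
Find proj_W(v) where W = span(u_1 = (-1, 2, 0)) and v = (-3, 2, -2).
proj_W(v) = (-7/5, 14/5, 0)

Set up U = [u_1 | ... | u_1] ∈ R^(3×1). The projector onto W = col(U) is P = U (U^T U)^(-1) U^T.
Compute U^T U =
  [5],
and U^T v = (7).
Solve U^T U · c = U^T v for the coefficients: c = (7/5). The projection is proj_W(v) = U c.
Check: (v - proj_W(v)) · u_1 = 0  (should be 0).
Result: proj_W(v) = (-7/5, 14/5, 0).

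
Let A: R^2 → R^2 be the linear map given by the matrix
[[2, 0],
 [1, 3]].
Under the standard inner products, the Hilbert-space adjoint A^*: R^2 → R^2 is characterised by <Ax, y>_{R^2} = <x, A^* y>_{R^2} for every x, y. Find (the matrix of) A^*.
A^* = A^T =
[[2, 1],
 [0, 3]]

For real matrices with standard dot products, the defining identity <Ax, y> = <x, A^* y> gives (Ax)^T y = x^T (A^*) y, i.e. x^T A^T y = x^T (A^*) y. Since this holds for all x, y, we must have A^* = A^T. Therefore
A^* =
[[2, 1],
 [0, 3]].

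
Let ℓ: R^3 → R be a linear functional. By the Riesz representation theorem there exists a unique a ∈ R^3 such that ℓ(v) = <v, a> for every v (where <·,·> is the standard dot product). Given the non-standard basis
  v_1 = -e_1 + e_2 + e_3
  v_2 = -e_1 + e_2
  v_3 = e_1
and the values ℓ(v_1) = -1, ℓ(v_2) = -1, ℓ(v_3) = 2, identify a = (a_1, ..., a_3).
a = (2, 1, 0)

Write a = (a_1, ..., a_3) in the standard basis. For each basis vector v_i, ℓ(v_i) = <v_i, a> is a linear equation in the a_j's. Collect the n equations into a matrix system V a = ℓ, where row i of V is v_i (expressed in the standard basis). Since V is invertible (lower-triangular with 1s on the diagonal, up to permutation), solve by back-substitution:
  V =
[[-1, 1, 1],
 [-1, 1, 0],
 [1, 0, 0]]
  V a = (-1, -1, 2)
Solving gives a = (2, 1, 0).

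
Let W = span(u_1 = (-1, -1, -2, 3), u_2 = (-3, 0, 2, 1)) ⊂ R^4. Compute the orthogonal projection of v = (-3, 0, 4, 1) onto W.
proj_W(v) = (-379/103, 32/103, 338/103, 41/103)

Set up U = [u_1 | ... | u_2] ∈ R^(4×2). The projector onto W = col(U) is P = U (U^T U)^(-1) U^T.
Compute U^T U =
  [15, 2]
  [2, 14],
and U^T v = (-2, 18).
Solve U^T U · c = U^T v for the coefficients: c = (-32/103, 137/103). The projection is proj_W(v) = U c.
Check: (v - proj_W(v)) · u_1 = 0  (should be 0).
Check: (v - proj_W(v)) · u_2 = 0  (should be 0).
Result: proj_W(v) = (-379/103, 32/103, 338/103, 41/103).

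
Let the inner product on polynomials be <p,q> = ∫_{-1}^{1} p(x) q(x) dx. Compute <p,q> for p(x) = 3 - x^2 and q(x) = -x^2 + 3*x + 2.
<p,q> = 136/15

Expand the product: p(x)·q(x) = x^4 - 3*x^3 - 5*x^2 + 9*x + 6.
∫_{-1}^{1} of each monomial x^k gives [2/(k+1) if k even, 0 if k odd]. Integrating term-by-term (or equivalently evaluating the antiderivative F(x) = x^5/5 - 3*x^4/4 - 5*x^3/3 + 9*x^2/2 + 6*x at the endpoints):
  F(1) − F(−1) = 497/60 − (-47/60) = 136/15.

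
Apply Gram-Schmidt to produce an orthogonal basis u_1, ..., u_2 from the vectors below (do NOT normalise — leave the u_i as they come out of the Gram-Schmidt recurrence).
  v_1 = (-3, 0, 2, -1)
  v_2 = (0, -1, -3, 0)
Orthogonal basis:
  u_1 = (-3, 0, 2, -1)
  u_2 = (-9/7, -1, -15/7, -3/7)

Apply the Gram-Schmidt recurrence
  u_1 = v_1
  u_i = v_i − Σ_{j<i} ((v_i · u_j) / (u_j · u_j)) · u_j.

Step by step this gives:
  u_1 = (-3, 0, 2, -1)
  u_2 = (-9/7, -1, -15/7, -3/7)

Orthogonality check:
  u_2 · u_1 = 0 (should be 0)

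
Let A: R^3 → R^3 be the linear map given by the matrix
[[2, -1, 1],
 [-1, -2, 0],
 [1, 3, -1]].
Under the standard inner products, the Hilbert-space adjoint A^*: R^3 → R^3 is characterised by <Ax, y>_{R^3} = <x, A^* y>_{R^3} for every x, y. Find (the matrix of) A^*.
A^* = A^T =
[[2, -1, 1],
 [-1, -2, 3],
 [1, 0, -1]]

For real matrices with standard dot products, the defining identity <Ax, y> = <x, A^* y> gives (Ax)^T y = x^T (A^*) y, i.e. x^T A^T y = x^T (A^*) y. Since this holds for all x, y, we must have A^* = A^T. Therefore
A^* =
[[2, -1, 1],
 [-1, -2, 3],
 [1, 0, -1]].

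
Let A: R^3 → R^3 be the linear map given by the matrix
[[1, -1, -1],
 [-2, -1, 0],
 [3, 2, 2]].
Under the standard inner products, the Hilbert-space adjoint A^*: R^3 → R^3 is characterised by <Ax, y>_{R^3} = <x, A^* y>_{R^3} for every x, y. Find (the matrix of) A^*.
A^* = A^T =
[[1, -2, 3],
 [-1, -1, 2],
 [-1, 0, 2]]

For real matrices with standard dot products, the defining identity <Ax, y> = <x, A^* y> gives (Ax)^T y = x^T (A^*) y, i.e. x^T A^T y = x^T (A^*) y. Since this holds for all x, y, we must have A^* = A^T. Therefore
A^* =
[[1, -2, 3],
 [-1, -1, 2],
 [-1, 0, 2]].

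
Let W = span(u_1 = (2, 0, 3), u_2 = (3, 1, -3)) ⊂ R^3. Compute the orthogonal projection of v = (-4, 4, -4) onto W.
proj_W(v) = (-380/119, -4/119, -540/119)

Set up U = [u_1 | ... | u_2] ∈ R^(3×2). The projector onto W = col(U) is P = U (U^T U)^(-1) U^T.
Compute U^T U =
  [13, -3]
  [-3, 19],
and U^T v = (-20, 4).
Solve U^T U · c = U^T v for the coefficients: c = (-184/119, -4/119). The projection is proj_W(v) = U c.
Check: (v - proj_W(v)) · u_1 = 0  (should be 0).
Check: (v - proj_W(v)) · u_2 = 0  (should be 0).
Result: proj_W(v) = (-380/119, -4/119, -540/119).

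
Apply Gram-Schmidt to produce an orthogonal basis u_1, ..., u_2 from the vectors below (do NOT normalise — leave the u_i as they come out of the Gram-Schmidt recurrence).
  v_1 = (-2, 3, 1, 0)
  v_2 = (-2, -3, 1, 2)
Orthogonal basis:
  u_1 = (-2, 3, 1, 0)
  u_2 = (-18/7, -15/7, 9/7, 2)

Apply the Gram-Schmidt recurrence
  u_1 = v_1
  u_i = v_i − Σ_{j<i} ((v_i · u_j) / (u_j · u_j)) · u_j.

Step by step this gives:
  u_1 = (-2, 3, 1, 0)
  u_2 = (-18/7, -15/7, 9/7, 2)

Orthogonality check:
  u_2 · u_1 = 0 (should be 0)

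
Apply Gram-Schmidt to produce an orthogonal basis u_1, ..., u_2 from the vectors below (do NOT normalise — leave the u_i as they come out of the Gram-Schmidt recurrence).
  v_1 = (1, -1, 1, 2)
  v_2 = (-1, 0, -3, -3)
Orthogonal basis:
  u_1 = (1, -1, 1, 2)
  u_2 = (3/7, -10/7, -11/7, -1/7)

Apply the Gram-Schmidt recurrence
  u_1 = v_1
  u_i = v_i − Σ_{j<i} ((v_i · u_j) / (u_j · u_j)) · u_j.

Step by step this gives:
  u_1 = (1, -1, 1, 2)
  u_2 = (3/7, -10/7, -11/7, -1/7)

Orthogonality check:
  u_2 · u_1 = 0 (should be 0)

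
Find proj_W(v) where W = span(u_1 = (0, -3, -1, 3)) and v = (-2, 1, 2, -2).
proj_W(v) = (0, 33/19, 11/19, -33/19)

Set up U = [u_1 | ... | u_1] ∈ R^(4×1). The projector onto W = col(U) is P = U (U^T U)^(-1) U^T.
Compute U^T U =
  [19],
and U^T v = (-11).
Solve U^T U · c = U^T v for the coefficients: c = (-11/19). The projection is proj_W(v) = U c.
Check: (v - proj_W(v)) · u_1 = 0  (should be 0).
Result: proj_W(v) = (0, 33/19, 11/19, -33/19).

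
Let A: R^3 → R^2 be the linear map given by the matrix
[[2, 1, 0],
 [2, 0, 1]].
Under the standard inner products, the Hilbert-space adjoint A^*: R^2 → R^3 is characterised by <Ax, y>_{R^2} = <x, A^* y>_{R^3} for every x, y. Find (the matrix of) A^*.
A^* = A^T =
[[2, 2],
 [1, 0],
 [0, 1]]

For real matrices with standard dot products, the defining identity <Ax, y> = <x, A^* y> gives (Ax)^T y = x^T (A^*) y, i.e. x^T A^T y = x^T (A^*) y. Since this holds for all x, y, we must have A^* = A^T. Therefore
A^* =
[[2, 2],
 [1, 0],
 [0, 1]].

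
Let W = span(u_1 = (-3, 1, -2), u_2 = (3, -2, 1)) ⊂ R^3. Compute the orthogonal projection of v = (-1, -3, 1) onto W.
proj_W(v) = (2/3, -4/3, -2/3)

Set up U = [u_1 | ... | u_2] ∈ R^(3×2). The projector onto W = col(U) is P = U (U^T U)^(-1) U^T.
Compute U^T U =
  [14, -13]
  [-13, 14],
and U^T v = (-2, 4).
Solve U^T U · c = U^T v for the coefficients: c = (8/9, 10/9). The projection is proj_W(v) = U c.
Check: (v - proj_W(v)) · u_1 = 0  (should be 0).
Check: (v - proj_W(v)) · u_2 = 0  (should be 0).
Result: proj_W(v) = (2/3, -4/3, -2/3).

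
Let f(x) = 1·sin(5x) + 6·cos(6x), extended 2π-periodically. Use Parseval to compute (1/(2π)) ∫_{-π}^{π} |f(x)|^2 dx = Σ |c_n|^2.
Σ |c_n|^2 = 37/2

Expand |f|^2 and use orthogonality of {sin(nx), cos(mx)} on [-π, π]:
  ∫_{-π}^{π} sin(nx)^2 dx = π, ∫ cos(mx)^2 dx = π, and cross terms integrate to 0.
So ∫_{-π}^{π} f(x)^2 dx = 1^2 · π + 6^2 · π = (1 + 36)π.
Divide by 2π: (1 + 36)/2 = 37/2.
By Parseval, this equals Σ |c_n|^2.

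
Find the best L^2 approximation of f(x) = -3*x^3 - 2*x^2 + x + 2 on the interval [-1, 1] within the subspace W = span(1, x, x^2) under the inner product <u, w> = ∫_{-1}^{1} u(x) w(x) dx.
g(x) = -2*x^2 - 4*x/5 + 2

The best approximation g ∈ W is the orthogonal projection of f onto W. Writing g = a_0 + a_1 x + a_2 x^2, the coefficients solve the normal equations G · a = b where
  G_{ij} = <φ_i, φ_j> and b_i = <f, φ_i>, with φ_0 = 1, φ_1 = x, φ_2 = x^2.
G =
  [2, 0, 2/3]
  [0, 2/3, 0]
  [2/3, 0, 2/5],
b = (8/3, -8/15, 8/15).
Solving gives a_0 = 2, a_1 = -4/5, a_2 = -2, so
  g(x) = -2*x^2 - 4*x/5 + 2.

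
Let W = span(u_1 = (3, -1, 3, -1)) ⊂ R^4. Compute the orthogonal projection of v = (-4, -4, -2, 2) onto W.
proj_W(v) = (-12/5, 4/5, -12/5, 4/5)

Set up U = [u_1 | ... | u_1] ∈ R^(4×1). The projector onto W = col(U) is P = U (U^T U)^(-1) U^T.
Compute U^T U =
  [20],
and U^T v = (-16).
Solve U^T U · c = U^T v for the coefficients: c = (-4/5). The projection is proj_W(v) = U c.
Check: (v - proj_W(v)) · u_1 = 0  (should be 0).
Result: proj_W(v) = (-12/5, 4/5, -12/5, 4/5).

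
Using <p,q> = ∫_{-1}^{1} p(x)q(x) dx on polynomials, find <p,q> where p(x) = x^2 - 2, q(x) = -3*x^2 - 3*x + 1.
<p,q> = -8/15

Expand the product: p(x)·q(x) = -3*x^4 - 3*x^3 + 7*x^2 + 6*x - 2.
∫_{-1}^{1} of each monomial x^k gives [2/(k+1) if k even, 0 if k odd]. Integrating term-by-term (or equivalently evaluating the antiderivative F(x) = -3*x^5/5 - 3*x^4/4 + 7*x^3/3 + 3*x^2 - 2*x at the endpoints):
  F(1) − F(−1) = 119/60 − (151/60) = -8/15.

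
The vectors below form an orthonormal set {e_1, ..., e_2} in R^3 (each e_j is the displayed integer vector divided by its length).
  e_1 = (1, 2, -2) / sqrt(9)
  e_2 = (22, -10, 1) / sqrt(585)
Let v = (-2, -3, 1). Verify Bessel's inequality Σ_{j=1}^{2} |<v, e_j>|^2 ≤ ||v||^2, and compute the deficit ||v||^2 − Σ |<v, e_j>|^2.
Σ |<v, e_j>|^2 = 57/5; ||v||^2 = 14; deficit = 13/5

Write each e_j = u_j / sqrt(<u_j, u_j>) where u_j is the displayed integer vector. Then <v, e_j> = <v, u_j> / sqrt(<u_j, u_j>), so |<v, e_j>|^2 = <v, u_j>^2 / <u_j, u_j>.
Coefficients: <v, e_1> = -10/sqrt(9), <v, e_2> = -13/sqrt(585).
Square and sum: Σ |<v, e_j>|^2 = 57/5.
Compute ||v||^2 = v·v = 14.
Deficit = 14 − 57/5 = 13/5 ≥ 0, confirming Bessel's inequality. (The deficit equals ||v − Σ <v,e_j> e_j||^2, the squared distance from v to span{e_j}.)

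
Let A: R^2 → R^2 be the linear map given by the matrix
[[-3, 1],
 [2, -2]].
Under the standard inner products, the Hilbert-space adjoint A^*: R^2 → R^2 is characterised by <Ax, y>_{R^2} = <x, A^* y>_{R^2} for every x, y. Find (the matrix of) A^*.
A^* = A^T =
[[-3, 2],
 [1, -2]]

For real matrices with standard dot products, the defining identity <Ax, y> = <x, A^* y> gives (Ax)^T y = x^T (A^*) y, i.e. x^T A^T y = x^T (A^*) y. Since this holds for all x, y, we must have A^* = A^T. Therefore
A^* =
[[-3, 2],
 [1, -2]].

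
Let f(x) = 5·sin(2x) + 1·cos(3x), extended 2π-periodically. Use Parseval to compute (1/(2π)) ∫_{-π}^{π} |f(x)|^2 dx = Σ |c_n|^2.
Σ |c_n|^2 = 13

Expand |f|^2 and use orthogonality of {sin(nx), cos(mx)} on [-π, π]:
  ∫_{-π}^{π} sin(nx)^2 dx = π, ∫ cos(mx)^2 dx = π, and cross terms integrate to 0.
So ∫_{-π}^{π} f(x)^2 dx = 5^2 · π + 1^2 · π = (25 + 1)π.
Divide by 2π: (25 + 1)/2 = 13.
By Parseval, this equals Σ |c_n|^2.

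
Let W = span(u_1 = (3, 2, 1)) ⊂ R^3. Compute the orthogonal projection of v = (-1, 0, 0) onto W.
proj_W(v) = (-9/14, -3/7, -3/14)

Set up U = [u_1 | ... | u_1] ∈ R^(3×1). The projector onto W = col(U) is P = U (U^T U)^(-1) U^T.
Compute U^T U =
  [14],
and U^T v = (-3).
Solve U^T U · c = U^T v for the coefficients: c = (-3/14). The projection is proj_W(v) = U c.
Check: (v - proj_W(v)) · u_1 = 0  (should be 0).
Result: proj_W(v) = (-9/14, -3/7, -3/14).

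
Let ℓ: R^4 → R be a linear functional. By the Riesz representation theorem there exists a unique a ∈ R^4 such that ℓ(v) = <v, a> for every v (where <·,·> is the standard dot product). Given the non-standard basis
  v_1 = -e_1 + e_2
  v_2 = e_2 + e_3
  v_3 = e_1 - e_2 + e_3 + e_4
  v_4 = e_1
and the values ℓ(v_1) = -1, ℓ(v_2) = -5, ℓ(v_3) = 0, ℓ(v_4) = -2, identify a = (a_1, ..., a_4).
a = (-2, -3, -2, 1)

Write a = (a_1, ..., a_4) in the standard basis. For each basis vector v_i, ℓ(v_i) = <v_i, a> is a linear equation in the a_j's. Collect the n equations into a matrix system V a = ℓ, where row i of V is v_i (expressed in the standard basis). Since V is invertible (lower-triangular with 1s on the diagonal, up to permutation), solve by back-substitution:
  V =
[[-1, 1, 0, 0],
 [0, 1, 1, 0],
 [1, -1, 1, 1],
 [1, 0, 0, 0]]
  V a = (-1, -5, 0, -2)
Solving gives a = (-2, -3, -2, 1).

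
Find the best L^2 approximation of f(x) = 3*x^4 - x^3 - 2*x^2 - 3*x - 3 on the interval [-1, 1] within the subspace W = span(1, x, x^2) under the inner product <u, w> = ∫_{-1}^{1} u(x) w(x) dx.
g(x) = 4*x^2/7 - 18*x/5 - 114/35

The best approximation g ∈ W is the orthogonal projection of f onto W. Writing g = a_0 + a_1 x + a_2 x^2, the coefficients solve the normal equations G · a = b where
  G_{ij} = <φ_i, φ_j> and b_i = <f, φ_i>, with φ_0 = 1, φ_1 = x, φ_2 = x^2.
G =
  [2, 0, 2/3]
  [0, 2/3, 0]
  [2/3, 0, 2/5],
b = (-92/15, -12/5, -68/35).
Solving gives a_0 = -114/35, a_1 = -18/5, a_2 = 4/7, so
  g(x) = 4*x^2/7 - 18*x/5 - 114/35.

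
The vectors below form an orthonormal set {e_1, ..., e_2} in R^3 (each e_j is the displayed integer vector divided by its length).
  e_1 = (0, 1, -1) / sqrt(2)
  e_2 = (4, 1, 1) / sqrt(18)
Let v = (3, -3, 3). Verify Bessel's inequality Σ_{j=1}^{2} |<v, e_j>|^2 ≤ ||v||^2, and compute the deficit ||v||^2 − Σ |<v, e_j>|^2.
Σ |<v, e_j>|^2 = 26; ||v||^2 = 27; deficit = 1

Write each e_j = u_j / sqrt(<u_j, u_j>) where u_j is the displayed integer vector. Then <v, e_j> = <v, u_j> / sqrt(<u_j, u_j>), so |<v, e_j>|^2 = <v, u_j>^2 / <u_j, u_j>.
Coefficients: <v, e_1> = -6/sqrt(2), <v, e_2> = 12/sqrt(18).
Square and sum: Σ |<v, e_j>|^2 = 26.
Compute ||v||^2 = v·v = 27.
Deficit = 27 − 26 = 1 ≥ 0, confirming Bessel's inequality. (The deficit equals ||v − Σ <v,e_j> e_j||^2, the squared distance from v to span{e_j}.)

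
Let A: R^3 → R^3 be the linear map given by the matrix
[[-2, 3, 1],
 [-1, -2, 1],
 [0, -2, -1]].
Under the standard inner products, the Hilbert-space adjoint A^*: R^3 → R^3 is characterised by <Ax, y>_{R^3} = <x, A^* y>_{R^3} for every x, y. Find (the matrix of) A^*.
A^* = A^T =
[[-2, -1, 0],
 [3, -2, -2],
 [1, 1, -1]]

For real matrices with standard dot products, the defining identity <Ax, y> = <x, A^* y> gives (Ax)^T y = x^T (A^*) y, i.e. x^T A^T y = x^T (A^*) y. Since this holds for all x, y, we must have A^* = A^T. Therefore
A^* =
[[-2, -1, 0],
 [3, -2, -2],
 [1, 1, -1]].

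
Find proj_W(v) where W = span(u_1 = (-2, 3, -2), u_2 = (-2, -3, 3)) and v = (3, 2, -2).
proj_W(v) = (744/253, 456/253, -566/253)

Set up U = [u_1 | ... | u_2] ∈ R^(3×2). The projector onto W = col(U) is P = U (U^T U)^(-1) U^T.
Compute U^T U =
  [17, -11]
  [-11, 22],
and U^T v = (4, -18).
Solve U^T U · c = U^T v for the coefficients: c = (-10/23, -262/253). The projection is proj_W(v) = U c.
Check: (v - proj_W(v)) · u_1 = 0  (should be 0).
Check: (v - proj_W(v)) · u_2 = 0  (should be 0).
Result: proj_W(v) = (744/253, 456/253, -566/253).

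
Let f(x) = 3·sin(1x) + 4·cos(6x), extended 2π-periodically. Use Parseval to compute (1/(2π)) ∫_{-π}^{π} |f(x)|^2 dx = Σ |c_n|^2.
Σ |c_n|^2 = 25/2

Expand |f|^2 and use orthogonality of {sin(nx), cos(mx)} on [-π, π]:
  ∫_{-π}^{π} sin(nx)^2 dx = π, ∫ cos(mx)^2 dx = π, and cross terms integrate to 0.
So ∫_{-π}^{π} f(x)^2 dx = 3^2 · π + 4^2 · π = (9 + 16)π.
Divide by 2π: (9 + 16)/2 = 25/2.
By Parseval, this equals Σ |c_n|^2.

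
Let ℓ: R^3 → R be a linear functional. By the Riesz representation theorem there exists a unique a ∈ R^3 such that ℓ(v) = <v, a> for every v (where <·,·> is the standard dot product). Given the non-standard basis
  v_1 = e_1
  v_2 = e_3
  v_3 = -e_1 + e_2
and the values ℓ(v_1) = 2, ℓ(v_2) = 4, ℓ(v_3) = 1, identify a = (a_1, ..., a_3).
a = (2, 3, 4)

Write a = (a_1, ..., a_3) in the standard basis. For each basis vector v_i, ℓ(v_i) = <v_i, a> is a linear equation in the a_j's. Collect the n equations into a matrix system V a = ℓ, where row i of V is v_i (expressed in the standard basis). Since V is invertible (lower-triangular with 1s on the diagonal, up to permutation), solve by back-substitution:
  V =
[[1, 0, 0],
 [0, 0, 1],
 [-1, 1, 0]]
  V a = (2, 4, 1)
Solving gives a = (2, 3, 4).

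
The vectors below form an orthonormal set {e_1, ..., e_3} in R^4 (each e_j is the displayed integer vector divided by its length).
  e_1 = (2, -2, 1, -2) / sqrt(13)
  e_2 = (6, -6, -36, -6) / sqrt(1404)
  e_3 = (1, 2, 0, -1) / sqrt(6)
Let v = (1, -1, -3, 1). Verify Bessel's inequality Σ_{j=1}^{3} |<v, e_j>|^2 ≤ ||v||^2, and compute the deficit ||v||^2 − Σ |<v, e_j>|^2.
Σ |<v, e_j>|^2 = 10; ||v||^2 = 12; deficit = 2

Write each e_j = u_j / sqrt(<u_j, u_j>) where u_j is the displayed integer vector. Then <v, e_j> = <v, u_j> / sqrt(<u_j, u_j>), so |<v, e_j>|^2 = <v, u_j>^2 / <u_j, u_j>.
Coefficients: <v, e_1> = -1/sqrt(13), <v, e_2> = 114/sqrt(1404), <v, e_3> = -2/sqrt(6).
Square and sum: Σ |<v, e_j>|^2 = 10.
Compute ||v||^2 = v·v = 12.
Deficit = 12 − 10 = 2 ≥ 0, confirming Bessel's inequality. (The deficit equals ||v − Σ <v,e_j> e_j||^2, the squared distance from v to span{e_j}.)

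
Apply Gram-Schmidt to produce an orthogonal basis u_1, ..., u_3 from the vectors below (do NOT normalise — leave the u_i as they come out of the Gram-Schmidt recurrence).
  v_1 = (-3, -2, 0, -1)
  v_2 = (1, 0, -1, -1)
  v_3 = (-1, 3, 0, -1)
Orthogonal basis:
  u_1 = (-3, -2, 0, -1)
  u_2 = (4/7, -2/7, -1, -8/7)
  u_3 = (-26/19, 51/19, -2/19, -24/19)

Apply the Gram-Schmidt recurrence
  u_1 = v_1
  u_i = v_i − Σ_{j<i} ((v_i · u_j) / (u_j · u_j)) · u_j.

Step by step this gives:
  u_1 = (-3, -2, 0, -1)
  u_2 = (4/7, -2/7, -1, -8/7)
  u_3 = (-26/19, 51/19, -2/19, -24/19)

Orthogonality check:
  u_2 · u_1 = 0 (should be 0)
  u_3 · u_1 = 0 (should be 0)
  u_3 · u_2 = 0 (should be 0)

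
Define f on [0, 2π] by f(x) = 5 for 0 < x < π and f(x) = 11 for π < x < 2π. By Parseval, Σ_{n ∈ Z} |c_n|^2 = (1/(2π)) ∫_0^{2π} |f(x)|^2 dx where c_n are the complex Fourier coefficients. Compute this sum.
Σ |c_n|^2 = 73

Parseval equates the L^2 energy of f (normalised by 1/(2π)) with the ℓ^2 sum of its Fourier coefficients: (1/(2π)) ∫_0^{2π} |f|^2 = Σ |c_n|^2.
Compute the left side: (1/(2π)) [∫_0^π 5^2 dx + ∫_π^{2π} 11^2 dx] = (1/(2π)) · (25π + 121π) = (25 + 121)/2 = 73.
So Σ_{n ∈ Z} |c_n|^2 = 73.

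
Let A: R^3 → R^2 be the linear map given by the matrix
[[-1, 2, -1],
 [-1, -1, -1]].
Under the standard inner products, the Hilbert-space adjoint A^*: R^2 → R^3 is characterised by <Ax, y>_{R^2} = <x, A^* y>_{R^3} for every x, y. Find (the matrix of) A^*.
A^* = A^T =
[[-1, -1],
 [2, -1],
 [-1, -1]]

For real matrices with standard dot products, the defining identity <Ax, y> = <x, A^* y> gives (Ax)^T y = x^T (A^*) y, i.e. x^T A^T y = x^T (A^*) y. Since this holds for all x, y, we must have A^* = A^T. Therefore
A^* =
[[-1, -1],
 [2, -1],
 [-1, -1]].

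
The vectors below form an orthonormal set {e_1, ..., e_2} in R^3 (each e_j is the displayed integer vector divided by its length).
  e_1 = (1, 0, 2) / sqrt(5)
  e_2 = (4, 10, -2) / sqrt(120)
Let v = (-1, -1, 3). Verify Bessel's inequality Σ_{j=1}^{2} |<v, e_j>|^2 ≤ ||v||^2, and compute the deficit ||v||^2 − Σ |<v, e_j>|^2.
Σ |<v, e_j>|^2 = 25/3; ||v||^2 = 11; deficit = 8/3

Write each e_j = u_j / sqrt(<u_j, u_j>) where u_j is the displayed integer vector. Then <v, e_j> = <v, u_j> / sqrt(<u_j, u_j>), so |<v, e_j>|^2 = <v, u_j>^2 / <u_j, u_j>.
Coefficients: <v, e_1> = 5/sqrt(5), <v, e_2> = -20/sqrt(120).
Square and sum: Σ |<v, e_j>|^2 = 25/3.
Compute ||v||^2 = v·v = 11.
Deficit = 11 − 25/3 = 8/3 ≥ 0, confirming Bessel's inequality. (The deficit equals ||v − Σ <v,e_j> e_j||^2, the squared distance from v to span{e_j}.)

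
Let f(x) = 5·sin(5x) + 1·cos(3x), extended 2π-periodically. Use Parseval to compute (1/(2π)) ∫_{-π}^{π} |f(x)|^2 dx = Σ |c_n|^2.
Σ |c_n|^2 = 13

Expand |f|^2 and use orthogonality of {sin(nx), cos(mx)} on [-π, π]:
  ∫_{-π}^{π} sin(nx)^2 dx = π, ∫ cos(mx)^2 dx = π, and cross terms integrate to 0.
So ∫_{-π}^{π} f(x)^2 dx = 5^2 · π + 1^2 · π = (25 + 1)π.
Divide by 2π: (25 + 1)/2 = 13.
By Parseval, this equals Σ |c_n|^2.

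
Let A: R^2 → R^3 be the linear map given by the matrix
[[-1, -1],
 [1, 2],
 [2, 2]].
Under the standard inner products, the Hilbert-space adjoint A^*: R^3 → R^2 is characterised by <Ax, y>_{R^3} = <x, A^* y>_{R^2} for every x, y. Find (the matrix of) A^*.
A^* = A^T =
[[-1, 1, 2],
 [-1, 2, 2]]

For real matrices with standard dot products, the defining identity <Ax, y> = <x, A^* y> gives (Ax)^T y = x^T (A^*) y, i.e. x^T A^T y = x^T (A^*) y. Since this holds for all x, y, we must have A^* = A^T. Therefore
A^* =
[[-1, 1, 2],
 [-1, 2, 2]].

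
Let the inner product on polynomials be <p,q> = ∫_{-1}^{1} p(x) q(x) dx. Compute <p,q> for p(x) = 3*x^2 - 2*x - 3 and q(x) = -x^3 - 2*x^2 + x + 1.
<p,q> = -44/15

Expand the product: p(x)·q(x) = -3*x^5 - 4*x^4 + 10*x^3 + 7*x^2 - 5*x - 3.
∫_{-1}^{1} of each monomial x^k gives [2/(k+1) if k even, 0 if k odd]. Integrating term-by-term (or equivalently evaluating the antiderivative F(x) = -x^6/2 - 4*x^5/5 + 5*x^4/2 + 7*x^3/3 - 5*x^2/2 - 3*x at the endpoints):
  F(1) − F(−1) = -59/30 − (29/30) = -44/15.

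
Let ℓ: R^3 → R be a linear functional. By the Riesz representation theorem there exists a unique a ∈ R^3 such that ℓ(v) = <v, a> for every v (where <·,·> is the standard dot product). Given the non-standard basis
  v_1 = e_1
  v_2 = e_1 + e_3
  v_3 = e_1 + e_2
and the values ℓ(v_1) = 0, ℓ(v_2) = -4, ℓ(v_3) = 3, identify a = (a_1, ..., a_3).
a = (0, 3, -4)

Write a = (a_1, ..., a_3) in the standard basis. For each basis vector v_i, ℓ(v_i) = <v_i, a> is a linear equation in the a_j's. Collect the n equations into a matrix system V a = ℓ, where row i of V is v_i (expressed in the standard basis). Since V is invertible (lower-triangular with 1s on the diagonal, up to permutation), solve by back-substitution:
  V =
[[1, 0, 0],
 [1, 0, 1],
 [1, 1, 0]]
  V a = (0, -4, 3)
Solving gives a = (0, 3, -4).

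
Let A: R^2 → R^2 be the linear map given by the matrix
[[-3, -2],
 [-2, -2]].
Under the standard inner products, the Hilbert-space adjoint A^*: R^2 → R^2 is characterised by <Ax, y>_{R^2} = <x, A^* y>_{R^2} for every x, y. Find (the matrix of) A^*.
A^* = A^T =
[[-3, -2],
 [-2, -2]]

For real matrices with standard dot products, the defining identity <Ax, y> = <x, A^* y> gives (Ax)^T y = x^T (A^*) y, i.e. x^T A^T y = x^T (A^*) y. Since this holds for all x, y, we must have A^* = A^T. Therefore
A^* =
[[-3, -2],
 [-2, -2]].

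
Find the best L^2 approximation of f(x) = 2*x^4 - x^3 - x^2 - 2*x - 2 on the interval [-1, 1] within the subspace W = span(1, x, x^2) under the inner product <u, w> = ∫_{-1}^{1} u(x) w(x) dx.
g(x) = 5*x^2/7 - 13*x/5 - 76/35

The best approximation g ∈ W is the orthogonal projection of f onto W. Writing g = a_0 + a_1 x + a_2 x^2, the coefficients solve the normal equations G · a = b where
  G_{ij} = <φ_i, φ_j> and b_i = <f, φ_i>, with φ_0 = 1, φ_1 = x, φ_2 = x^2.
G =
  [2, 0, 2/3]
  [0, 2/3, 0]
  [2/3, 0, 2/5],
b = (-58/15, -26/15, -122/105).
Solving gives a_0 = -76/35, a_1 = -13/5, a_2 = 5/7, so
  g(x) = 5*x^2/7 - 13*x/5 - 76/35.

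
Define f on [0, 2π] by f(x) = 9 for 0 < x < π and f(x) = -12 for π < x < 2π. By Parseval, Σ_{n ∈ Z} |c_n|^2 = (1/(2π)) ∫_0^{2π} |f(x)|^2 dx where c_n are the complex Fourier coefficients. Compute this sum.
Σ |c_n|^2 = 225/2

Parseval equates the L^2 energy of f (normalised by 1/(2π)) with the ℓ^2 sum of its Fourier coefficients: (1/(2π)) ∫_0^{2π} |f|^2 = Σ |c_n|^2.
Compute the left side: (1/(2π)) [∫_0^π 9^2 dx + ∫_π^{2π} (-12)^2 dx] = (1/(2π)) · (81π + 144π) = (81 + 144)/2 = 225/2.
So Σ_{n ∈ Z} |c_n|^2 = 225/2.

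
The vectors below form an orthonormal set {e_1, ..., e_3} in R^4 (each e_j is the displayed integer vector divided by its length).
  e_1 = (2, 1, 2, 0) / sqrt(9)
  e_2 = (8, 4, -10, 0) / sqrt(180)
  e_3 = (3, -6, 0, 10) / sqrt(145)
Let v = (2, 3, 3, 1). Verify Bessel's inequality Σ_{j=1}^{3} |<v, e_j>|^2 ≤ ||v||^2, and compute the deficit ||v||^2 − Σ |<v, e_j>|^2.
Σ |<v, e_j>|^2 = 546/29; ||v||^2 = 23; deficit = 121/29

Write each e_j = u_j / sqrt(<u_j, u_j>) where u_j is the displayed integer vector. Then <v, e_j> = <v, u_j> / sqrt(<u_j, u_j>), so |<v, e_j>|^2 = <v, u_j>^2 / <u_j, u_j>.
Coefficients: <v, e_1> = 13/sqrt(9), <v, e_2> = -2/sqrt(180), <v, e_3> = -2/sqrt(145).
Square and sum: Σ |<v, e_j>|^2 = 546/29.
Compute ||v||^2 = v·v = 23.
Deficit = 23 − 546/29 = 121/29 ≥ 0, confirming Bessel's inequality. (The deficit equals ||v − Σ <v,e_j> e_j||^2, the squared distance from v to span{e_j}.)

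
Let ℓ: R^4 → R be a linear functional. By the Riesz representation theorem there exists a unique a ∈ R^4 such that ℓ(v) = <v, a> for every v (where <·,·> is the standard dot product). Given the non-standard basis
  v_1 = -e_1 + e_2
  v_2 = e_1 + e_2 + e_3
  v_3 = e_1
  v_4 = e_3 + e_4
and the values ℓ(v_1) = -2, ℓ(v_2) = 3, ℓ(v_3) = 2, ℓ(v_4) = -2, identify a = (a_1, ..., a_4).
a = (2, 0, 1, -3)

Write a = (a_1, ..., a_4) in the standard basis. For each basis vector v_i, ℓ(v_i) = <v_i, a> is a linear equation in the a_j's. Collect the n equations into a matrix system V a = ℓ, where row i of V is v_i (expressed in the standard basis). Since V is invertible (lower-triangular with 1s on the diagonal, up to permutation), solve by back-substitution:
  V =
[[-1, 1, 0, 0],
 [1, 1, 1, 0],
 [1, 0, 0, 0],
 [0, 0, 1, 1]]
  V a = (-2, 3, 2, -2)
Solving gives a = (2, 0, 1, -3).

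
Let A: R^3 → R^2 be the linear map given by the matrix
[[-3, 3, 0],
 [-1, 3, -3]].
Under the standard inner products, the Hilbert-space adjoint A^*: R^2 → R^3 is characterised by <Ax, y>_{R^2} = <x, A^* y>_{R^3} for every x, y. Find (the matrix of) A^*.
A^* = A^T =
[[-3, -1],
 [3, 3],
 [0, -3]]

For real matrices with standard dot products, the defining identity <Ax, y> = <x, A^* y> gives (Ax)^T y = x^T (A^*) y, i.e. x^T A^T y = x^T (A^*) y. Since this holds for all x, y, we must have A^* = A^T. Therefore
A^* =
[[-3, -1],
 [3, 3],
 [0, -3]].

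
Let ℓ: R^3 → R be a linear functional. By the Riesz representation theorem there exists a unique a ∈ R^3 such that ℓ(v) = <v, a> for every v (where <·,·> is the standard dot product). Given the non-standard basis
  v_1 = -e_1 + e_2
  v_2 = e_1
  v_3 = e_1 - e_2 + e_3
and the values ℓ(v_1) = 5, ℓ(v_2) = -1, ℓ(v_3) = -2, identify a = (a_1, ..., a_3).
a = (-1, 4, 3)

Write a = (a_1, ..., a_3) in the standard basis. For each basis vector v_i, ℓ(v_i) = <v_i, a> is a linear equation in the a_j's. Collect the n equations into a matrix system V a = ℓ, where row i of V is v_i (expressed in the standard basis). Since V is invertible (lower-triangular with 1s on the diagonal, up to permutation), solve by back-substitution:
  V =
[[-1, 1, 0],
 [1, 0, 0],
 [1, -1, 1]]
  V a = (5, -1, -2)
Solving gives a = (-1, 4, 3).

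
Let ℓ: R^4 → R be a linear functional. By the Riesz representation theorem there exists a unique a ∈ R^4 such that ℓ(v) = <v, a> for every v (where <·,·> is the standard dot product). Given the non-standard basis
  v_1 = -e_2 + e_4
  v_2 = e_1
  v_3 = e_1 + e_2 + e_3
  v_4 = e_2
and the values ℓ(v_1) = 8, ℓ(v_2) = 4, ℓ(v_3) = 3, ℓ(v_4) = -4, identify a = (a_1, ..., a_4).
a = (4, -4, 3, 4)

Write a = (a_1, ..., a_4) in the standard basis. For each basis vector v_i, ℓ(v_i) = <v_i, a> is a linear equation in the a_j's. Collect the n equations into a matrix system V a = ℓ, where row i of V is v_i (expressed in the standard basis). Since V is invertible (lower-triangular with 1s on the diagonal, up to permutation), solve by back-substitution:
  V =
[[0, -1, 0, 1],
 [1, 0, 0, 0],
 [1, 1, 1, 0],
 [0, 1, 0, 0]]
  V a = (8, 4, 3, -4)
Solving gives a = (4, -4, 3, 4).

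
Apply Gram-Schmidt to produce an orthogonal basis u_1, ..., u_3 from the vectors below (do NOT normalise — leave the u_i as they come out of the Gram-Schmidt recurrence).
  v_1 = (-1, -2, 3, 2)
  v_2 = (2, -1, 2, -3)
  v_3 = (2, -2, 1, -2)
Orthogonal basis:
  u_1 = (-1, -2, 3, 2)
  u_2 = (2, -1, 2, -3)
  u_3 = (1/2, -10/9, -13/18, 2/9)

Apply the Gram-Schmidt recurrence
  u_1 = v_1
  u_i = v_i − Σ_{j<i} ((v_i · u_j) / (u_j · u_j)) · u_j.

Step by step this gives:
  u_1 = (-1, -2, 3, 2)
  u_2 = (2, -1, 2, -3)
  u_3 = (1/2, -10/9, -13/18, 2/9)

Orthogonality check:
  u_2 · u_1 = 0 (should be 0)
  u_3 · u_1 = 0 (should be 0)
  u_3 · u_2 = 0 (should be 0)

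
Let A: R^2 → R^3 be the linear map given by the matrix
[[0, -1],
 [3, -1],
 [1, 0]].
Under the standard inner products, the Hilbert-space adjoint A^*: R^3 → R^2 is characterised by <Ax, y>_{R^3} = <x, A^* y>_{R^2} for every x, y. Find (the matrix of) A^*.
A^* = A^T =
[[0, 3, 1],
 [-1, -1, 0]]

For real matrices with standard dot products, the defining identity <Ax, y> = <x, A^* y> gives (Ax)^T y = x^T (A^*) y, i.e. x^T A^T y = x^T (A^*) y. Since this holds for all x, y, we must have A^* = A^T. Therefore
A^* =
[[0, 3, 1],
 [-1, -1, 0]].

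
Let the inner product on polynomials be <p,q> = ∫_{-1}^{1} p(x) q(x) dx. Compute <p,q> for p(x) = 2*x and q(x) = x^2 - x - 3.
<p,q> = -4/3

Expand the product: p(x)·q(x) = 2*x^3 - 2*x^2 - 6*x.
∫_{-1}^{1} of each monomial x^k gives [2/(k+1) if k even, 0 if k odd]. Integrating term-by-term (or equivalently evaluating the antiderivative F(x) = x^4/2 - 2*x^3/3 - 3*x^2 at the endpoints):
  F(1) − F(−1) = -19/6 − (-11/6) = -4/3.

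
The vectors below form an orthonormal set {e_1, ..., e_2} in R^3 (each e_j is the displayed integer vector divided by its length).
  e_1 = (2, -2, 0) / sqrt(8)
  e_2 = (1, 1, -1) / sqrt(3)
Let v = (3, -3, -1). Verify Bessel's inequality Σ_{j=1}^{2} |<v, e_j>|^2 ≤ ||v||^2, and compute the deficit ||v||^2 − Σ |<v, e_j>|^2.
Σ |<v, e_j>|^2 = 55/3; ||v||^2 = 19; deficit = 2/3

Write each e_j = u_j / sqrt(<u_j, u_j>) where u_j is the displayed integer vector. Then <v, e_j> = <v, u_j> / sqrt(<u_j, u_j>), so |<v, e_j>|^2 = <v, u_j>^2 / <u_j, u_j>.
Coefficients: <v, e_1> = 12/sqrt(8), <v, e_2> = 1/sqrt(3).
Square and sum: Σ |<v, e_j>|^2 = 55/3.
Compute ||v||^2 = v·v = 19.
Deficit = 19 − 55/3 = 2/3 ≥ 0, confirming Bessel's inequality. (The deficit equals ||v − Σ <v,e_j> e_j||^2, the squared distance from v to span{e_j}.)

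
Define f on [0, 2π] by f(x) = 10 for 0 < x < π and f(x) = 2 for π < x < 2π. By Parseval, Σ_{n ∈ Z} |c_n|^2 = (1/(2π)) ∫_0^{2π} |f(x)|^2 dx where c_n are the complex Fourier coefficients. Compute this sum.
Σ |c_n|^2 = 52

Parseval equates the L^2 energy of f (normalised by 1/(2π)) with the ℓ^2 sum of its Fourier coefficients: (1/(2π)) ∫_0^{2π} |f|^2 = Σ |c_n|^2.
Compute the left side: (1/(2π)) [∫_0^π 10^2 dx + ∫_π^{2π} 2^2 dx] = (1/(2π)) · (100π + 4π) = (100 + 4)/2 = 52.
So Σ_{n ∈ Z} |c_n|^2 = 52.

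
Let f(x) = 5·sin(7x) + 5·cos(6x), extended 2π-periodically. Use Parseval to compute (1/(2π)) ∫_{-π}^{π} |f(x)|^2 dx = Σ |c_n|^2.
Σ |c_n|^2 = 25

Expand |f|^2 and use orthogonality of {sin(nx), cos(mx)} on [-π, π]:
  ∫_{-π}^{π} sin(nx)^2 dx = π, ∫ cos(mx)^2 dx = π, and cross terms integrate to 0.
So ∫_{-π}^{π} f(x)^2 dx = 5^2 · π + 5^2 · π = (25 + 25)π.
Divide by 2π: (25 + 25)/2 = 25.
By Parseval, this equals Σ |c_n|^2.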